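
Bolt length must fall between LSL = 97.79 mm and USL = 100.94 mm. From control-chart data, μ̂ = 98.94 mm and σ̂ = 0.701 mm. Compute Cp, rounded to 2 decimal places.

0.75

Cp = (USL − LSL) / (6σ̂) = (100.94 − 97.79) / (6 × 0.701) = 3.1500 / 4.2060 = 0.7489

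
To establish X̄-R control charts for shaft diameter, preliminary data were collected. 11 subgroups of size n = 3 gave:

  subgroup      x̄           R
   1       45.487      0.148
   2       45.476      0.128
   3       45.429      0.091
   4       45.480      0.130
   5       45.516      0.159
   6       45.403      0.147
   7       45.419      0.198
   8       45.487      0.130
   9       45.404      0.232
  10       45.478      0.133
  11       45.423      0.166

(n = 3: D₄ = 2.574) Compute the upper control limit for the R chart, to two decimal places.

R̄ = (0.148 + 0.128 + 0.091 + 0.130 + 0.159 + 0.147 + 0.198 + 0.130 + 0.232 + 0.133 + 0.166) / 11 = 1.6620 / 11 = 0.1511
UCL_R = D₄·R̄ = 2.574 × 0.1511 = 0.3889

0.39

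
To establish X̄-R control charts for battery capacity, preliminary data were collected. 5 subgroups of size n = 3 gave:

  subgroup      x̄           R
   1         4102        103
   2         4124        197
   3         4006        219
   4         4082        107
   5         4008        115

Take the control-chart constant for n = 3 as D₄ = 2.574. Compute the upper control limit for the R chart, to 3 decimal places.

R̄ = (103 + 197 + 219 + 107 + 115) / 5 = 741.0000 / 5 = 148.2000
UCL_R = D₄·R̄ = 2.574 × 148.2000 = 381.4668

381.467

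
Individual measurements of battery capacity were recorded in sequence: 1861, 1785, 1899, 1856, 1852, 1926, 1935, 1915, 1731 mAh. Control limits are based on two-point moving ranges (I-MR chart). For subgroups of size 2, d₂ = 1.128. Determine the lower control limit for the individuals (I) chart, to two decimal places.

X̄ = (1861 + 1785 + 1899 + 1856 + 1852 + 1926 + 1935 + 1915 + 1731) / 9 = 1862.2222
Moving ranges: 76, 114, 43, 4, 74, 9, 20, 184; M̄R̄ = 524.0000 / 8 = 65.5000
LCL = X̄ − 3·M̄R̄/d₂ = 1862.2222 − 3 × 65.5000 / 1.128 = 1688.0201

1688.02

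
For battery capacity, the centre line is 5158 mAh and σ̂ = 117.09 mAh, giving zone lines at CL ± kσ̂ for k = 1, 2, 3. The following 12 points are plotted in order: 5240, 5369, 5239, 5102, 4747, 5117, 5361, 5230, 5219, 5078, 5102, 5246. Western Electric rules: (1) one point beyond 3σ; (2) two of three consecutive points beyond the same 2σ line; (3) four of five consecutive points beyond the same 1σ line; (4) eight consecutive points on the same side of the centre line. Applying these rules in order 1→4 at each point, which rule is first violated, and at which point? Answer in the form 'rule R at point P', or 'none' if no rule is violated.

rule 1 at point 5

Zone of each point (C = within 1σ̂, B = 1σ̂–2σ̂, A = 2σ̂–3σ̂, * = beyond 3σ̂; sign = side of CL): 1:+C, 2:+B, 3:+C, 4:-C, 5:-*, 6:-C, 7:+B, 8:+C, 9:+C, 10:-C, 11:-C, 12:+C
Rule 1 (one point beyond the 3σ limits) is satisfied at point 5.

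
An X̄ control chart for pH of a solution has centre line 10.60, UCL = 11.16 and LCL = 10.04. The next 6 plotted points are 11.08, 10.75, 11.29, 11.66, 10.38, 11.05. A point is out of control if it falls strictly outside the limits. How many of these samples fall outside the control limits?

2

Compare each point to [10.04, 11.16]: sample 3 = 11.29 > UCL; sample 4 = 11.66 > UCL.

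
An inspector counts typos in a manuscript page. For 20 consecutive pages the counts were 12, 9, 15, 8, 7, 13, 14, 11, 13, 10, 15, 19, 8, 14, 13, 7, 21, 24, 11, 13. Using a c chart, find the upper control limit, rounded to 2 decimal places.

c̄ = (12 + 9 + 15 + 8 + 7 + 13 + 14 + 11 + 13 + 10 + 15 + 19 + 8 + 14 + 13 + 7 + 21 + 24 + 11 + 13) / 20 = 257 / 20 = 12.8500
UCL = c̄ + 3√c̄ = 12.8500 + 3 × √12.8500 = 12.8500 + 3 × 3.5847 = 23.6041

23.60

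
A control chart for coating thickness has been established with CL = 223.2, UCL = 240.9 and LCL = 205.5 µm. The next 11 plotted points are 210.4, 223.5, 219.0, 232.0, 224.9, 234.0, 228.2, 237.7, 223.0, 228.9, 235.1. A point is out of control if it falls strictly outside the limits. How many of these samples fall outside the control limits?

0

All 11 points lie within [205.5, 240.9].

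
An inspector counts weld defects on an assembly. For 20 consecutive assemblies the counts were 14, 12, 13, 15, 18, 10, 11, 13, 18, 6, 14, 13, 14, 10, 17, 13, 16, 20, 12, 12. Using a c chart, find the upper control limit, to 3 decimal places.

c̄ = (14 + 12 + 13 + 15 + 18 + 10 + 11 + 13 + 18 + 6 + 14 + 13 + 14 + 10 + 17 + 13 + 16 + 20 + 12 + 12) / 20 = 271 / 20 = 13.5500
UCL = c̄ + 3√c̄ = 13.5500 + 3 × √13.5500 = 13.5500 + 3 × 3.6810 = 24.5931

24.593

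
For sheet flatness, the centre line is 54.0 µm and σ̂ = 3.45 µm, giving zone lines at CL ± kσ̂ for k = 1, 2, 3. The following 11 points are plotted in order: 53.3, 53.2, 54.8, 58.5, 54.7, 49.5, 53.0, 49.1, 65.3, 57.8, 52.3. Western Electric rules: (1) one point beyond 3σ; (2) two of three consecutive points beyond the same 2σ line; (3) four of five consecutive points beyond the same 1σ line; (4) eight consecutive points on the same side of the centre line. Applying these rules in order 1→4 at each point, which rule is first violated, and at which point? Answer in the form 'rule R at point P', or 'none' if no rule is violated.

Zone of each point (C = within 1σ̂, B = 1σ̂–2σ̂, A = 2σ̂–3σ̂, * = beyond 3σ̂; sign = side of CL): 1:-C, 2:-C, 3:+C, 4:+B, 5:+C, 6:-B, 7:-C, 8:-B, 9:+*, 10:+B, 11:-C
Rule 1 (one point beyond the 3σ limits) is satisfied at point 9.

rule 1 at point 9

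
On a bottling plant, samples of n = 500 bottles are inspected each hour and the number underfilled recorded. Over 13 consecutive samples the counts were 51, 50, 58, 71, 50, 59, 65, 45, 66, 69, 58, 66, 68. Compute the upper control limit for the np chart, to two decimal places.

81.44

p̄ = Σdᵢ / (k·n) = 776 / (13 × 500) = 0.11938
UCL = np̄ + 3·√(np̄(1−p̄)) = 59.6923 + 3 × √(59.6923×0.88062) = 59.6923 + 3 × 7.2502 = 81.4430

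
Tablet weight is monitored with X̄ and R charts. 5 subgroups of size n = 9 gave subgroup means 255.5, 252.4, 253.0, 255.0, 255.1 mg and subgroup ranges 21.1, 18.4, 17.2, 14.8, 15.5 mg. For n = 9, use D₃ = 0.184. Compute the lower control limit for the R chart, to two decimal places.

R̄ = (21.1 + 18.4 + 17.2 + 14.8 + 15.5) / 5 = 87.0000 / 5 = 17.4000
LCL_R = D₃·R̄ = 0.184 × 17.4000 = 3.2016

3.20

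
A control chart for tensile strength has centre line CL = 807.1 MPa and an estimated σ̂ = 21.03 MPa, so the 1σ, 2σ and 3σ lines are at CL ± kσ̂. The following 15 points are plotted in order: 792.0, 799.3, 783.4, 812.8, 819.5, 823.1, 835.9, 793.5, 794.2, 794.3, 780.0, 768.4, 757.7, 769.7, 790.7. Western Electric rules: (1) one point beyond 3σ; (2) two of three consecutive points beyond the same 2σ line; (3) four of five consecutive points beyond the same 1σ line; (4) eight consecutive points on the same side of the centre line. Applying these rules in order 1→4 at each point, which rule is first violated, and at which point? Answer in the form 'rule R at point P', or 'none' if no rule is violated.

rule 3 at point 14

Zone of each point (C = within 1σ̂, B = 1σ̂–2σ̂, A = 2σ̂–3σ̂, * = beyond 3σ̂; sign = side of CL): 1:-C, 2:-C, 3:-B, 4:+C, 5:+C, 6:+C, 7:+B, 8:-C, 9:-C, 10:-C, 11:-B, 12:-B, 13:-A, 14:-B, 15:-C
Rule 3 (four of five consecutive points beyond the same 1σ limit) is satisfied at point 14.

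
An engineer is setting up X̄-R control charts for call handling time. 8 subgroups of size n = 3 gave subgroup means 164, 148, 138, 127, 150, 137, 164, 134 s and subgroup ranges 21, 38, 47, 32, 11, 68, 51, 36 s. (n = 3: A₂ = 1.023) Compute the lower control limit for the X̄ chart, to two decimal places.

X̄̄ = (164 + 148 + 138 + 127 + 150 + 137 + 164 + 134) / 8 = 1162.0000 / 8 = 145.2500
R̄ = (21 + 38 + 47 + 32 + 11 + 68 + 51 + 36) / 8 = 304.0000 / 8 = 38.0000
LCL = X̄̄ − A₂·R̄ = 145.2500 − 1.023 × 38.0000 = 106.3760

106.38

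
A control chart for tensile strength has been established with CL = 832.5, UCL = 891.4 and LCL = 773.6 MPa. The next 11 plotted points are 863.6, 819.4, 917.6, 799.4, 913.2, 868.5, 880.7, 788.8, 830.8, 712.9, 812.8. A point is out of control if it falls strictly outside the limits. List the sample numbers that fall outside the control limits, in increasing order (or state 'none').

3, 5, 10

Compare each point to [773.6, 891.4]: sample 3 = 917.6 > UCL; sample 5 = 913.2 > UCL; sample 10 = 712.9 < LCL.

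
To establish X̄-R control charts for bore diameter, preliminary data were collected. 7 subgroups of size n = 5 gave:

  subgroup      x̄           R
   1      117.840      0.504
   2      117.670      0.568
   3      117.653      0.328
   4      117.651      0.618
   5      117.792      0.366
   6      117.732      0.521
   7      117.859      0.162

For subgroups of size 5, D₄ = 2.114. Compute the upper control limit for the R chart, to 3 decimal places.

0.926

R̄ = (0.504 + 0.568 + 0.328 + 0.618 + 0.366 + 0.521 + 0.162) / 7 = 3.0670 / 7 = 0.4381
UCL_R = D₄·R̄ = 2.114 × 0.4381 = 0.9262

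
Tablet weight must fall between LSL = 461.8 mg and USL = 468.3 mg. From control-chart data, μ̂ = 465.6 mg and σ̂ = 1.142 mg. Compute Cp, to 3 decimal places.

0.949

Cp = (USL − LSL) / (6σ̂) = (468.3 − 461.8) / (6 × 1.142) = 6.5000 / 6.8520 = 0.9486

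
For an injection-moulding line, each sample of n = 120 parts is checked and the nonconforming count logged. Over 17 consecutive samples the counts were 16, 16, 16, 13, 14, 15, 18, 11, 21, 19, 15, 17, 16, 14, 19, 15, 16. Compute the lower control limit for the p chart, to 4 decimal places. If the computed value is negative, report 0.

p̄ = Σdᵢ / (k·n) = 271 / (17 × 120) = 0.13284
LCL = p̄ − 3·√(p̄(1−p̄)/n) = 0.13284 − 3 × 0.03098 = 0.03989

0.0399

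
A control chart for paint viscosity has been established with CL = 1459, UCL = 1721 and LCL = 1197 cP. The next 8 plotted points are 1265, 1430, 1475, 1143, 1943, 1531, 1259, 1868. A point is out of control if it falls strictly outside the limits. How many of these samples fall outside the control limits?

3

Compare each point to [1197, 1721]: sample 4 = 1143 < LCL; sample 5 = 1943 > UCL; sample 8 = 1868 > UCL.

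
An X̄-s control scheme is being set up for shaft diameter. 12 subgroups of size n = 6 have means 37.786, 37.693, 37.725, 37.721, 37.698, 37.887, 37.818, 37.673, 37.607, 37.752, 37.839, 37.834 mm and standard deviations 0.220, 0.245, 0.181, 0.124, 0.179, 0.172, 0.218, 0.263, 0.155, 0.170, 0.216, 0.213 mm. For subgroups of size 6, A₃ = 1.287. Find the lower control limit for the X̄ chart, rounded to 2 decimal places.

37.50

X̄̄ = (37.786 + 37.693 + 37.725 + 37.721 + 37.698 + 37.887 + 37.818 + 37.673 + 37.607 + 37.752 + 37.839 + 37.834) / 12 = 37.7527
s̄ = (0.220 + 0.245 + 0.181 + 0.124 + 0.179 + 0.172 + 0.218 + 0.263 + 0.155 + 0.170 + 0.216 + 0.213) / 12 = 0.1963
LCL = X̄̄ − A₃·s̄ = 37.7527 − 1.287 × 0.1963 = 37.5001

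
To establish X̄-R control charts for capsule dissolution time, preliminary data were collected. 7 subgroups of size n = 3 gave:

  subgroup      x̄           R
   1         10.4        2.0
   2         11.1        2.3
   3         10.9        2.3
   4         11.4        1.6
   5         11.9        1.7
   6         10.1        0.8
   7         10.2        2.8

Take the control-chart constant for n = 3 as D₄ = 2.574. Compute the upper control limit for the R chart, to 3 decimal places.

R̄ = (2.0 + 2.3 + 2.3 + 1.6 + 1.7 + 0.8 + 2.8) / 7 = 13.5000 / 7 = 1.9286
UCL_R = D₄·R̄ = 2.574 × 1.9286 = 4.9641

4.964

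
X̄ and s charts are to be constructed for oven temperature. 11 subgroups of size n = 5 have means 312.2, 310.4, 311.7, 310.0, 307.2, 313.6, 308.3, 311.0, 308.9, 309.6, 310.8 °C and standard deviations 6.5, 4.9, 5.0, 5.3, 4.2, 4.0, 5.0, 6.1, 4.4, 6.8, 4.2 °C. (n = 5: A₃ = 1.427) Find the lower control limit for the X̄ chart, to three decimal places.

303.020

X̄̄ = (312.2 + 310.4 + 311.7 + 310.0 + 307.2 + 313.6 + 308.3 + 311.0 + 308.9 + 309.6 + 310.8) / 11 = 310.3364
s̄ = (6.5 + 4.9 + 5.0 + 5.3 + 4.2 + 4.0 + 5.0 + 6.1 + 4.4 + 6.8 + 4.2) / 11 = 5.1273
LCL = X̄̄ − A₃·s̄ = 310.3364 − 1.427 × 5.1273 = 303.0197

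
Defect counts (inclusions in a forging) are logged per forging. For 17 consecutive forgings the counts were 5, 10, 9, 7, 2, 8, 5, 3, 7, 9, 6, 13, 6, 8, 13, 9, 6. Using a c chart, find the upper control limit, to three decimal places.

c̄ = (5 + 10 + 9 + 7 + 2 + 8 + 5 + 3 + 7 + 9 + 6 + 13 + 6 + 8 + 13 + 9 + 6) / 17 = 126 / 17 = 7.4118
UCL = c̄ + 3√c̄ = 7.4118 + 3 × √7.4118 = 7.4118 + 3 × 2.7225 = 15.5791

15.579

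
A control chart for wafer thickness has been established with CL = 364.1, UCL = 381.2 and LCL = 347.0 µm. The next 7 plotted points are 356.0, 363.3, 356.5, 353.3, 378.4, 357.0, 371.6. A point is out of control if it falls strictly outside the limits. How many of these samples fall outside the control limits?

All 7 points lie within [347.0, 381.2].

0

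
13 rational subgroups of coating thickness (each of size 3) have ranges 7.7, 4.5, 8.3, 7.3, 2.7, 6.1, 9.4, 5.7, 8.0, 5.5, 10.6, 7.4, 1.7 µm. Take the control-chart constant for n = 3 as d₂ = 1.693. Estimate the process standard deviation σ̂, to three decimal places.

3.858

R̄ = (7.7 + 4.5 + 8.3 + 7.3 + 2.7 + 6.1 + 9.4 + 5.7 + 8.0 + 5.5 + 10.6 + 7.4 + 1.7) / 13 = 6.5308
σ̂ = R̄ / d₂ = 6.5308 / 1.693 = 3.8575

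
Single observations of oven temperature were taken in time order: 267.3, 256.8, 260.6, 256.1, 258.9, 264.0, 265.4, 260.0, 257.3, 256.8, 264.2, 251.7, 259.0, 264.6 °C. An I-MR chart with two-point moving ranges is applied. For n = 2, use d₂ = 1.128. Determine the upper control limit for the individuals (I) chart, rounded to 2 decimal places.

274.41

X̄ = (267.3 + 256.8 + 260.6 + 256.1 + 258.9 + 264.0 + 265.4 + 260.0 + 257.3 + 256.8 + 264.2 + 251.7 + 259.0 + 264.6) / 14 = 260.1929
Moving ranges: 10.5, 3.8, 4.5, 2.8, 5.1, 1.4, 5.4, 2.7, 0.5, 7.4, 12.5, 7.3, 5.6; M̄R̄ = 69.5000 / 13 = 5.3462
UCL = X̄ + 3·M̄R̄/d₂ = 260.1929 + 3 × 5.3462 / 1.128 = 274.4114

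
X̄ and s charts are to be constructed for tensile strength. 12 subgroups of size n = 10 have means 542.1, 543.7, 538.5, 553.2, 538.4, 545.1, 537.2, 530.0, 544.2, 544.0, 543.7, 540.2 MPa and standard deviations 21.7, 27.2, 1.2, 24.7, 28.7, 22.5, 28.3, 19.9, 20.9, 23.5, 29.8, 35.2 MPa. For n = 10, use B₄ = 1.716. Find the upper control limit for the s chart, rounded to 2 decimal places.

s̄ = (21.7 + 27.2 + 1.2 + 24.7 + 28.7 + 22.5 + 28.3 + 19.9 + 20.9 + 23.5 + 29.8 + 35.2) / 12 = 23.6333
UCL_s = B₄·s̄ = 1.716 × 23.6333 = 40.5548

40.55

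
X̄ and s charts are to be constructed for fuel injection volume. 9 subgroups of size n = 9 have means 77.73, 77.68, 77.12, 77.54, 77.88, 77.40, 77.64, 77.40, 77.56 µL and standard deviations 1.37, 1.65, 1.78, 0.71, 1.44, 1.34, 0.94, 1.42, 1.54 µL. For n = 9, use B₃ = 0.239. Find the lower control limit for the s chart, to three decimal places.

s̄ = (1.37 + 1.65 + 1.78 + 0.71 + 1.44 + 1.34 + 0.94 + 1.42 + 1.54) / 9 = 1.3544
LCL_s = B₃·s̄ = 0.239 × 1.3544 = 0.3237

0.324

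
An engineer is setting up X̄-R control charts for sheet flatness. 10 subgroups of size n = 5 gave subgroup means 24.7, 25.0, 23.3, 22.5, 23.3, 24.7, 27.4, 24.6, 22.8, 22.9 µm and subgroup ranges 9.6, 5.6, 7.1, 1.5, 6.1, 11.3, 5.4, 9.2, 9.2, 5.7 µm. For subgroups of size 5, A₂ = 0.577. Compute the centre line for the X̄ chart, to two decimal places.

24.12

X̄̄ = (24.7 + 25.0 + 23.3 + 22.5 + 23.3 + 24.7 + 27.4 + 24.6 + 22.8 + 22.9) / 10 = 241.2000 / 10 = 24.1200
CL = X̄̄ = 24.1200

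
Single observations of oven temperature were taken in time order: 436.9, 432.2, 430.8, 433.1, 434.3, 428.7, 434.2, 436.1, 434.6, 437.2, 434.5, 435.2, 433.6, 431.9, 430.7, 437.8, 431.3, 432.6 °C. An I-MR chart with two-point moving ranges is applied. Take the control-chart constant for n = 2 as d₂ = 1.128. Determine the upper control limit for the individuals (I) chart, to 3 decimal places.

441.394

X̄ = (436.9 + 432.2 + 430.8 + 433.1 + 434.3 + 428.7 + 434.2 + 436.1 + 434.6 + 437.2 + 434.5 + 435.2 + 433.6 + 431.9 + 430.7 + 437.8 + 431.3 + 432.6) / 18 = 433.6500
Moving ranges: 4.7, 1.4, 2.3, 1.2, 5.6, 5.5, 1.9, 1.5, 2.6, 2.7, 0.7, 1.6, 1.7, 1.2, 7.1, 6.5, 1.3; M̄R̄ = 49.5000 / 17 = 2.9118
UCL = X̄ + 3·M̄R̄/d₂ = 433.6500 + 3 × 2.9118 / 1.128 = 441.3941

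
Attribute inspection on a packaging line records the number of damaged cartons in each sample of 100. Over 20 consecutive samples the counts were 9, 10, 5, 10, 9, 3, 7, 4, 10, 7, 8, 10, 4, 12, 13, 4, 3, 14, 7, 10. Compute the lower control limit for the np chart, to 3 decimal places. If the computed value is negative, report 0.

p̄ = Σdᵢ / (k·n) = 159 / (20 × 100) = 0.07950
LCL = np̄ − 3·√(np̄(1−p̄)) = 7.9500 − 3 × 2.7052 = -0.1655 → 0 (negative, so LCL = 0)

0.000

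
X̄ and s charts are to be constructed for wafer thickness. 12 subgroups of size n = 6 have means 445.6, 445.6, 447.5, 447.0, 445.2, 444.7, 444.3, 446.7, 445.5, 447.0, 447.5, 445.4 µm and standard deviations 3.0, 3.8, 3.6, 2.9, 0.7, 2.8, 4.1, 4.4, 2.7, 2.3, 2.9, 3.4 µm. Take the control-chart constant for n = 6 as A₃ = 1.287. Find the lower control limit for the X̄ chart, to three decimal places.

442.075

X̄̄ = (445.6 + 445.6 + 447.5 + 447.0 + 445.2 + 444.7 + 444.3 + 446.7 + 445.5 + 447.0 + 447.5 + 445.4) / 12 = 446.0000
s̄ = (3.0 + 3.8 + 3.6 + 2.9 + 0.7 + 2.8 + 4.1 + 4.4 + 2.7 + 2.3 + 2.9 + 3.4) / 12 = 3.0500
LCL = X̄̄ − A₃·s̄ = 446.0000 − 1.287 × 3.0500 = 442.0747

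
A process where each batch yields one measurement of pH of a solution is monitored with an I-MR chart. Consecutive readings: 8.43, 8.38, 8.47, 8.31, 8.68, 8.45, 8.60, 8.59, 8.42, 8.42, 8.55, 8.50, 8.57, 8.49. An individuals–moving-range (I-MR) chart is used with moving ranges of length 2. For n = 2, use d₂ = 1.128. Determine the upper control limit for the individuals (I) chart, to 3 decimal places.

8.809

X̄ = (8.43 + 8.38 + 8.47 + 8.31 + 8.68 + 8.45 + 8.60 + 8.59 + 8.42 + 8.42 + 8.55 + 8.50 + 8.57 + 8.49) / 14 = 8.4900
Moving ranges: 0.05, 0.09, 0.16, 0.37, 0.23, 0.15, 0.01, 0.17, 0.00, 0.13, 0.05, 0.07, 0.08; M̄R̄ = 1.5600 / 13 = 0.1200
UCL = X̄ + 3·M̄R̄/d₂ = 8.4900 + 3 × 0.1200 / 1.128 = 8.8091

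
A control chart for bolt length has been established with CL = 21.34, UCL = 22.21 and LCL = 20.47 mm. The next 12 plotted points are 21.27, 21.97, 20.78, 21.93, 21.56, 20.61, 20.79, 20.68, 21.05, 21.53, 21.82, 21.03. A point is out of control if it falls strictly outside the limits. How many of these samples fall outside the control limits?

All 12 points lie within [20.47, 22.21].

0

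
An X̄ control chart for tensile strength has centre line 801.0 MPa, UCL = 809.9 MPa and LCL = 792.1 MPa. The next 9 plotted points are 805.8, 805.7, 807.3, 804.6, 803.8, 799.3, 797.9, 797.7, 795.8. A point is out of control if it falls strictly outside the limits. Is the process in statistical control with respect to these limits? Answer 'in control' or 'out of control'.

All 9 points lie within [792.1, 809.9].

in control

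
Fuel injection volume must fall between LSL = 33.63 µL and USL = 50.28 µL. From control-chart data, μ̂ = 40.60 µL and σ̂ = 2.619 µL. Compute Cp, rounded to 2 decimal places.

Cp = (USL − LSL) / (6σ̂) = (50.28 − 33.63) / (6 × 2.619) = 16.6500 / 15.7140 = 1.0596

1.06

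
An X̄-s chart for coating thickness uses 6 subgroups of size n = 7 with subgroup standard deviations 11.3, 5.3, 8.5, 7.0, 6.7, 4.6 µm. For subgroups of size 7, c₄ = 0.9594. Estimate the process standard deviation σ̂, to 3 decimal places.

7.539

s̄ = (11.3 + 5.3 + 8.5 + 7.0 + 6.7 + 4.6) / 6 = 7.2333
σ̂ = s̄ / c₄ = 7.2333 / 0.9594 = 7.5394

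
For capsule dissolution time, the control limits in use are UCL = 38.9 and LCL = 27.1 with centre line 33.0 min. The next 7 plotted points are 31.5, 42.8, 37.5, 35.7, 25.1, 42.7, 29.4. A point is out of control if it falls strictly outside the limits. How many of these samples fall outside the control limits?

3

Compare each point to [27.1, 38.9]: sample 2 = 42.8 > UCL; sample 5 = 25.1 < LCL; sample 6 = 42.7 > UCL.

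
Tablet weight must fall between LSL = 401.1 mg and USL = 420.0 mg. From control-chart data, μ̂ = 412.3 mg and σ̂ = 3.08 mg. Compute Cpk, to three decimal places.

Cpu = (USL − μ̂) / (3σ̂) = (420.0 − 412.3) / (3 × 3.08) = 0.8333; Cpl = (μ̂ − LSL) / (3σ̂) = (412.3 − 401.1) / (3 × 3.08) = 1.2121; Cpk = min(Cpu, Cpl) = 0.8333

0.833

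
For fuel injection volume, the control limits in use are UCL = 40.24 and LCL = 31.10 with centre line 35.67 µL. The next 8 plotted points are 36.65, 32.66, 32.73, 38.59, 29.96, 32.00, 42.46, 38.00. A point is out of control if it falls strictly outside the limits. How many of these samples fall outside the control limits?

Compare each point to [31.10, 40.24]: sample 5 = 29.96 < LCL; sample 7 = 42.46 > UCL.

2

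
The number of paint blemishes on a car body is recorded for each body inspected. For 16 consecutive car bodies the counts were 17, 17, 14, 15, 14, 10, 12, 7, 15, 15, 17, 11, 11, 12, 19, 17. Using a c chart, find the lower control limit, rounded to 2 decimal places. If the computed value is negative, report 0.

2.74

c̄ = (17 + 17 + 14 + 15 + 14 + 10 + 12 + 7 + 15 + 15 + 17 + 11 + 11 + 12 + 19 + 17) / 16 = 223 / 16 = 13.9375
LCL = c̄ − 3√c̄ = 13.9375 − 3 × 3.7333 = 2.7376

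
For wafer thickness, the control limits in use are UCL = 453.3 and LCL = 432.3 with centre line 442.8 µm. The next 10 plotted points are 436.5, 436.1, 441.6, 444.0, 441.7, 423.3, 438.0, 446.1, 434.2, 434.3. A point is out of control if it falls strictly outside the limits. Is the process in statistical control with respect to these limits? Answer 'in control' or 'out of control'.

out of control

Compare each point to [432.3, 453.3]: sample 6 = 423.3 < LCL.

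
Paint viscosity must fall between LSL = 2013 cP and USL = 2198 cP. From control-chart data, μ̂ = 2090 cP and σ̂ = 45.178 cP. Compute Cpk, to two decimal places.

Cpu = (USL − μ̂) / (3σ̂) = (2198 − 2090) / (3 × 45.178) = 0.7968; Cpl = (μ̂ − LSL) / (3σ̂) = (2090 − 2013) / (3 × 45.178) = 0.5681; Cpk = min(Cpu, Cpl) = 0.5681

0.57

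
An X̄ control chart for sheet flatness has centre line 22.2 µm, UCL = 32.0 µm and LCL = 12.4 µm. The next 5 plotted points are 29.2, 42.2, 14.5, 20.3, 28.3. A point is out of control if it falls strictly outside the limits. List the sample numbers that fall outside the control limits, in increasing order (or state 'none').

Compare each point to [12.4, 32.0]: sample 2 = 42.2 > UCL.

2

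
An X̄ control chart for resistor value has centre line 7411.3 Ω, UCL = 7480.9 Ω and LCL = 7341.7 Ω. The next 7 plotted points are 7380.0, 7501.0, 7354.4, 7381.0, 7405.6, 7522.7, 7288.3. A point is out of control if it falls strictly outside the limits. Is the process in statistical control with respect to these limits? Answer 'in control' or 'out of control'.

out of control

Compare each point to [7341.7, 7480.9]: sample 2 = 7501.0 > UCL; sample 6 = 7522.7 > UCL; sample 7 = 7288.3 < LCL.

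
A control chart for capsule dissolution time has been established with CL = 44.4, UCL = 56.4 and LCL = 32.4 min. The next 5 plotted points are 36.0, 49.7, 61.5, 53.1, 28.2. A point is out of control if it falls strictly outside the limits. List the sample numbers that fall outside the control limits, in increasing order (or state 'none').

Compare each point to [32.4, 56.4]: sample 3 = 61.5 > UCL; sample 5 = 28.2 < LCL.

3, 5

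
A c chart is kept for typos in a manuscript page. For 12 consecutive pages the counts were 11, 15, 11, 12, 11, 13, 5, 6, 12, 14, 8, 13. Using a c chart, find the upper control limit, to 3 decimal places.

c̄ = (11 + 15 + 11 + 12 + 11 + 13 + 5 + 6 + 12 + 14 + 8 + 13) / 12 = 131 / 12 = 10.9167
UCL = c̄ + 3√c̄ = 10.9167 + 3 × √10.9167 = 10.9167 + 3 × 3.3040 = 20.8288

20.829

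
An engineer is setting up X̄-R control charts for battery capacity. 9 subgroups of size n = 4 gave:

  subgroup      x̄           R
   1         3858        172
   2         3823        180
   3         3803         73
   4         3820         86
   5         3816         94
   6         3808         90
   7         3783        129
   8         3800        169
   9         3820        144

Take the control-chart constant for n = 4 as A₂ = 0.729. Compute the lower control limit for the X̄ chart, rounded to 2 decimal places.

X̄̄ = (3858 + 3823 + 3803 + 3820 + 3816 + 3808 + 3783 + 3800 + 3820) / 9 = 34331.0000 / 9 = 3814.5556
R̄ = (172 + 180 + 73 + 86 + 94 + 90 + 129 + 169 + 144) / 9 = 1137.0000 / 9 = 126.3333
LCL = X̄̄ − A₂·R̄ = 3814.5556 − 0.729 × 126.3333 = 3722.4586

3722.46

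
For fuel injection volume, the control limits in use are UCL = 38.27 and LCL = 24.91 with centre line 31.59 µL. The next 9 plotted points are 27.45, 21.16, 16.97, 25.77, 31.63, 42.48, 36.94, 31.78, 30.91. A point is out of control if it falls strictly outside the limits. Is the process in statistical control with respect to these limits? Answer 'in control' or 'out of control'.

out of control

Compare each point to [24.91, 38.27]: sample 2 = 21.16 < LCL; sample 3 = 16.97 < LCL; sample 6 = 42.48 > UCL.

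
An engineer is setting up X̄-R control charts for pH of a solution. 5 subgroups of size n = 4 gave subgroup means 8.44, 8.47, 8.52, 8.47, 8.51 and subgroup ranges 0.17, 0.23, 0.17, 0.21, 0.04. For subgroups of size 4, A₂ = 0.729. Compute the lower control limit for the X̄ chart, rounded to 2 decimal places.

8.36

X̄̄ = (8.44 + 8.47 + 8.52 + 8.47 + 8.51) / 5 = 42.4100 / 5 = 8.4820
R̄ = (0.17 + 0.23 + 0.17 + 0.21 + 0.04) / 5 = 0.8200 / 5 = 0.1640
LCL = X̄̄ − A₂·R̄ = 8.4820 − 0.729 × 0.1640 = 8.3624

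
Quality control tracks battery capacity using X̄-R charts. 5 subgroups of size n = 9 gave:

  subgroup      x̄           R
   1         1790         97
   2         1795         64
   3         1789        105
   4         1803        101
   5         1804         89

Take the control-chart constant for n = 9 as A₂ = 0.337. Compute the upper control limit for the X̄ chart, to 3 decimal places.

1826.934

X̄̄ = (1790 + 1795 + 1789 + 1803 + 1804) / 5 = 8981.0000 / 5 = 1796.2000
R̄ = (97 + 64 + 105 + 101 + 89) / 5 = 456.0000 / 5 = 91.2000
UCL = X̄̄ + A₂·R̄ = 1796.2000 + 0.337 × 91.2000 = 1826.9344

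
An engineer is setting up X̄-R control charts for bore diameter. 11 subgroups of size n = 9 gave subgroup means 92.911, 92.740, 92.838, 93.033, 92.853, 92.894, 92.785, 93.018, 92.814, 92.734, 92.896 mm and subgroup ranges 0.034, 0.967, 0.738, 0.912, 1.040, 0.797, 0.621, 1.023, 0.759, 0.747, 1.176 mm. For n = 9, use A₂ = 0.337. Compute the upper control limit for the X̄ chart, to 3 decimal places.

93.135

X̄̄ = (92.911 + 92.740 + 92.838 + 93.033 + 92.853 + 92.894 + 92.785 + 93.018 + 92.814 + 92.734 + 92.896) / 11 = 1021.5160 / 11 = 92.8651
R̄ = (0.034 + 0.967 + 0.738 + 0.912 + 1.040 + 0.797 + 0.621 + 1.023 + 0.759 + 0.747 + 1.176) / 11 = 8.8140 / 11 = 0.8013
UCL = X̄̄ + A₂·R̄ = 92.8651 + 0.337 × 0.8013 = 93.1351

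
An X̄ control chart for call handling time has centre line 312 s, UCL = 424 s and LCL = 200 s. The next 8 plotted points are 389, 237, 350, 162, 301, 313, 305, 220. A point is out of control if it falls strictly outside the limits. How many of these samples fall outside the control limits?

Compare each point to [200, 424]: sample 4 = 162 < LCL.

1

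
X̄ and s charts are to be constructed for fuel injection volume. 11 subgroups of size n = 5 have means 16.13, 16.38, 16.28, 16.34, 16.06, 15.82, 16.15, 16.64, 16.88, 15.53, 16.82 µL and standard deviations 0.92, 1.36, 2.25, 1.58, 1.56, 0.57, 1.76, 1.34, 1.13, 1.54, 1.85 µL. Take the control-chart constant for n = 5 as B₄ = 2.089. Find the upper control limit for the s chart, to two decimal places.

3.01

s̄ = (0.92 + 1.36 + 2.25 + 1.58 + 1.56 + 0.57 + 1.76 + 1.34 + 1.13 + 1.54 + 1.85) / 11 = 1.4418
UCL_s = B₄·s̄ = 2.089 × 1.4418 = 3.0120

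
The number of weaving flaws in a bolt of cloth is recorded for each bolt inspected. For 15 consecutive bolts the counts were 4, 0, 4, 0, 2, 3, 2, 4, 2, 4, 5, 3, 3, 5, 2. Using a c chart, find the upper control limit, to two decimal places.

c̄ = (4 + 0 + 4 + 0 + 2 + 3 + 2 + 4 + 2 + 4 + 5 + 3 + 3 + 5 + 2) / 15 = 43 / 15 = 2.8667
UCL = c̄ + 3√c̄ = 2.8667 + 3 × √2.8667 = 2.8667 + 3 × 1.6931 = 7.9460

7.95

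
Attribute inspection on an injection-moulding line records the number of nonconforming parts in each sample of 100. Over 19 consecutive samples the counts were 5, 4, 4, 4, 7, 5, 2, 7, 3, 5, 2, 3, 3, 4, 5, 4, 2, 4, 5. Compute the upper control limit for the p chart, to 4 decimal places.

0.1006

p̄ = Σdᵢ / (k·n) = 78 / (19 × 100) = 0.04105
UCL = p̄ + 3·√(p̄(1−p̄)/n) = 0.04105 + 3 × √(0.04105×0.95895/100) = 0.04105 + 3 × 0.01984 = 0.10058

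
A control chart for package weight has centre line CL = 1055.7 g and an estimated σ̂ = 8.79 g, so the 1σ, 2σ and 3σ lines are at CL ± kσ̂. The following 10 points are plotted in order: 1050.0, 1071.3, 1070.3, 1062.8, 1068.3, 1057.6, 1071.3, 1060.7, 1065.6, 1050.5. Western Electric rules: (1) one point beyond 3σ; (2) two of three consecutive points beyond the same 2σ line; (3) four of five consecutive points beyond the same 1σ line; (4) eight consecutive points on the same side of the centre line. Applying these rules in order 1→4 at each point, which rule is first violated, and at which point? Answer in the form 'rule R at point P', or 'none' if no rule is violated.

Zone of each point (C = within 1σ̂, B = 1σ̂–2σ̂, A = 2σ̂–3σ̂, * = beyond 3σ̂; sign = side of CL): 1:-C, 2:+B, 3:+B, 4:+C, 5:+B, 6:+C, 7:+B, 8:+C, 9:+B, 10:-C
Rule 4 (eight consecutive points on the same side of the centre line) is satisfied at point 9.

rule 4 at point 9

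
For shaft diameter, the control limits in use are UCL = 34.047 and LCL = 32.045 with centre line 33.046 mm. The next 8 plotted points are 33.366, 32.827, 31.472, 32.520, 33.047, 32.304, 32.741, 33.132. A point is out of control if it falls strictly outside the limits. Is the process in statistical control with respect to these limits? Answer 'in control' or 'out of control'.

out of control

Compare each point to [32.045, 34.047]: sample 3 = 31.472 < LCL.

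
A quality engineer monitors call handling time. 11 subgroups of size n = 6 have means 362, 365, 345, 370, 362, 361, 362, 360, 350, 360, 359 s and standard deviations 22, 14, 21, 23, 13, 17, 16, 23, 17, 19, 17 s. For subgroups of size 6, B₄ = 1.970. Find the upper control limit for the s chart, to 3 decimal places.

s̄ = (22 + 14 + 21 + 23 + 13 + 17 + 16 + 23 + 17 + 19 + 17) / 11 = 18.3636
UCL_s = B₄·s̄ = 1.970 × 18.3636 = 36.1764

36.176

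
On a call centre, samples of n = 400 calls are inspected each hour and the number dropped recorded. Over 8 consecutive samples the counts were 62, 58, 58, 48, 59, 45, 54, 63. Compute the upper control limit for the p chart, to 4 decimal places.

0.1917

p̄ = Σdᵢ / (k·n) = 447 / (8 × 400) = 0.13969
UCL = p̄ + 3·√(p̄(1−p̄)/n) = 0.13969 + 3 × √(0.13969×0.86031/400) = 0.13969 + 3 × 0.01733 = 0.19169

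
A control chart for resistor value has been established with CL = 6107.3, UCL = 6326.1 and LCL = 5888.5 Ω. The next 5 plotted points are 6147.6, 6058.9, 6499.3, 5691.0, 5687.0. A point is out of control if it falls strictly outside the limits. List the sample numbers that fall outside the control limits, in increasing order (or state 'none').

3, 4, 5

Compare each point to [5888.5, 6326.1]: sample 3 = 6499.3 > UCL; sample 4 = 5691.0 < LCL; sample 5 = 5687.0 < LCL.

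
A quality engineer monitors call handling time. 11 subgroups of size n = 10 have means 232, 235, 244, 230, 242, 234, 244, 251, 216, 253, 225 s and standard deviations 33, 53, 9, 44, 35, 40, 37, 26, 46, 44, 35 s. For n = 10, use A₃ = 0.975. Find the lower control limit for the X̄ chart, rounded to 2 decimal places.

X̄̄ = (232 + 235 + 244 + 230 + 242 + 234 + 244 + 251 + 216 + 253 + 225) / 11 = 236.9091
s̄ = (33 + 53 + 9 + 44 + 35 + 40 + 37 + 26 + 46 + 44 + 35) / 11 = 36.5455
LCL = X̄̄ − A₃·s̄ = 236.9091 − 0.975 × 36.5455 = 201.2773

201.28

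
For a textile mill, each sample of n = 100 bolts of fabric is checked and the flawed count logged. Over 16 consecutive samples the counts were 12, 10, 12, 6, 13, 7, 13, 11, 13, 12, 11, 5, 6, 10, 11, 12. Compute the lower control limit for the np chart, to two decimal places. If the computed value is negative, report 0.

1.15

p̄ = Σdᵢ / (k·n) = 164 / (16 × 100) = 0.10250
LCL = np̄ − 3·√(np̄(1−p̄)) = 10.2500 − 3 × 3.0330 = 1.1509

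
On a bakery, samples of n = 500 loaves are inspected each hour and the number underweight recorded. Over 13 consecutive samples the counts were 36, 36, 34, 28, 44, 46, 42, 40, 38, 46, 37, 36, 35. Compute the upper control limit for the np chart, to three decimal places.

p̄ = Σdᵢ / (k·n) = 498 / (13 × 500) = 0.07662
UCL = np̄ + 3·√(np̄(1−p̄)) = 38.3077 + 3 × √(38.3077×0.92338) = 38.3077 + 3 × 5.9475 = 56.1502

56.150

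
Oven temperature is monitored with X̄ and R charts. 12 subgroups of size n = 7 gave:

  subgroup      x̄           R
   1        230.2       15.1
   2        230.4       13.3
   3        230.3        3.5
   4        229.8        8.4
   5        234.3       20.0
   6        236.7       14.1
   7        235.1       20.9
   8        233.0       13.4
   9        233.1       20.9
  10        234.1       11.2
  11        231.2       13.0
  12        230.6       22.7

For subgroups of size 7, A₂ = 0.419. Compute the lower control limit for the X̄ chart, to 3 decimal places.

226.237

X̄̄ = (230.2 + 230.4 + 230.3 + 229.8 + 234.3 + 236.7 + 235.1 + 233.0 + 233.1 + 234.1 + 231.2 + 230.6) / 12 = 2788.8000 / 12 = 232.4000
R̄ = (15.1 + 13.3 + 3.5 + 8.4 + 20.0 + 14.1 + 20.9 + 13.4 + 20.9 + 11.2 + 13.0 + 22.7) / 12 = 176.5000 / 12 = 14.7083
LCL = X̄̄ − A₂·R̄ = 232.4000 − 0.419 × 14.7083 = 226.2372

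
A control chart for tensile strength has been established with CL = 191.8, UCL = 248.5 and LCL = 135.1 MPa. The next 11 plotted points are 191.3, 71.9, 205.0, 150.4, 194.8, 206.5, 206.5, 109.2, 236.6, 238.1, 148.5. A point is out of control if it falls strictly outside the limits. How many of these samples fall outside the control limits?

2

Compare each point to [135.1, 248.5]: sample 2 = 71.9 < LCL; sample 8 = 109.2 < LCL.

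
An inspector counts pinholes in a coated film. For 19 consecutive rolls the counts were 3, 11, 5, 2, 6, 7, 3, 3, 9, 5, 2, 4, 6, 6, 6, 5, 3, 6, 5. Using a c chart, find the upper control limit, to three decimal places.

c̄ = (3 + 11 + 5 + 2 + 6 + 7 + 3 + 3 + 9 + 5 + 2 + 4 + 6 + 6 + 6 + 5 + 3 + 6 + 5) / 19 = 97 / 19 = 5.1053
UCL = c̄ + 3√c̄ = 5.1053 + 3 × √5.1053 = 5.1053 + 3 × 2.2595 = 11.8837

11.884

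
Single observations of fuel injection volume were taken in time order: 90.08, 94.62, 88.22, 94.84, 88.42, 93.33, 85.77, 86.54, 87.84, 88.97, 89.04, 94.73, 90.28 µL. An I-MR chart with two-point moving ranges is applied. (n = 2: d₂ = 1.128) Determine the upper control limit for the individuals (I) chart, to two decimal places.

101.26

X̄ = (90.08 + 94.62 + 88.22 + 94.84 + 88.42 + 93.33 + 85.77 + 86.54 + 87.84 + 88.97 + 89.04 + 94.73 + 90.28) / 13 = 90.2062
Moving ranges: 4.54, 6.40, 6.62, 6.42, 4.91, 7.56, 0.77, 1.30, 1.13, 0.07, 5.69, 4.45; M̄R̄ = 49.8600 / 12 = 4.1550
UCL = X̄ + 3·M̄R̄/d₂ = 90.2062 + 3 × 4.1550 / 1.128 = 101.2567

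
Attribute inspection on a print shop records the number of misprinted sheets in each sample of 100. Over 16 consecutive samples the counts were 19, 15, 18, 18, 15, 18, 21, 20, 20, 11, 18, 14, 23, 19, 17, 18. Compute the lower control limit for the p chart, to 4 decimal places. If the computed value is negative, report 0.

0.0629

p̄ = Σdᵢ / (k·n) = 284 / (16 × 100) = 0.17750
LCL = p̄ − 3·√(p̄(1−p̄)/n) = 0.17750 − 3 × 0.03821 = 0.06287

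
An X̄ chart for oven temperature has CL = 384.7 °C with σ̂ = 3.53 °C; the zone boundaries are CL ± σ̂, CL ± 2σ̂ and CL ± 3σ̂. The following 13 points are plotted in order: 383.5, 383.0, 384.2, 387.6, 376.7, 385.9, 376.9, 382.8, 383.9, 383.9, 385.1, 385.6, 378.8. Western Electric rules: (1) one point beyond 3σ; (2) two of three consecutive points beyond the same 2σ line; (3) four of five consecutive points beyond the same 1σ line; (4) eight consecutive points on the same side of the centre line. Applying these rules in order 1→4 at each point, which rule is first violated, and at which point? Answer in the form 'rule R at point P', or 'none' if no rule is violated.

rule 2 at point 7

Zone of each point (C = within 1σ̂, B = 1σ̂–2σ̂, A = 2σ̂–3σ̂, * = beyond 3σ̂; sign = side of CL): 1:-C, 2:-C, 3:-C, 4:+C, 5:-A, 6:+C, 7:-A, 8:-C, 9:-C, 10:-C, 11:+C, 12:+C, 13:-B
Rule 2 (two of three consecutive points beyond the same 2σ limit) is satisfied at point 7.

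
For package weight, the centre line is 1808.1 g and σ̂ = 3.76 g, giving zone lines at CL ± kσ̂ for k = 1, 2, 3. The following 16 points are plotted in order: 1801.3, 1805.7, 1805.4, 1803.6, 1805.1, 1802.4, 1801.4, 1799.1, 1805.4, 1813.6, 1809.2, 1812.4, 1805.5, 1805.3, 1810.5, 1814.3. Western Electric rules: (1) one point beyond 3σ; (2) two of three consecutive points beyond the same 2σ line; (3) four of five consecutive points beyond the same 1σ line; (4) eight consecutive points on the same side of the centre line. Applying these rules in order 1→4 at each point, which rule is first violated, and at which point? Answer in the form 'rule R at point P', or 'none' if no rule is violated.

rule 3 at point 8

Zone of each point (C = within 1σ̂, B = 1σ̂–2σ̂, A = 2σ̂–3σ̂, * = beyond 3σ̂; sign = side of CL): 1:-B, 2:-C, 3:-C, 4:-B, 5:-C, 6:-B, 7:-B, 8:-A, 9:-C, 10:+B, 11:+C, 12:+B, 13:-C, 14:-C, 15:+C, 16:+B
Rule 3 (four of five consecutive points beyond the same 1σ limit) is satisfied at point 8.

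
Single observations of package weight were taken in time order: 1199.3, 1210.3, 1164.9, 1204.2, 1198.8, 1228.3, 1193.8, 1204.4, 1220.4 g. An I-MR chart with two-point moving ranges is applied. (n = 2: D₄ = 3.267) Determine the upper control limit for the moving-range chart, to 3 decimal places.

78.285

Moving ranges: 11.0, 45.4, 39.3, 5.4, 29.5, 34.5, 10.6, 16.0; M̄R̄ = 191.7000 / 8 = 23.9625
UCL_MR = D₄·M̄R̄ = 3.267 × 23.9625 = 78.2855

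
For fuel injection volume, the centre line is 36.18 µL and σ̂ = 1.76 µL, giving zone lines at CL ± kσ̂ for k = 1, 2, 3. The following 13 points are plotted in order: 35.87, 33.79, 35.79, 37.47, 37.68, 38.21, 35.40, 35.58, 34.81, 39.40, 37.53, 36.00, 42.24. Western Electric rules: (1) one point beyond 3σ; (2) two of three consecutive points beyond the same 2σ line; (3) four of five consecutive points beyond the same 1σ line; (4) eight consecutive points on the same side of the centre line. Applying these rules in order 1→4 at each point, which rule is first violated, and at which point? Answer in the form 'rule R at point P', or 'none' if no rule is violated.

rule 1 at point 13

Zone of each point (C = within 1σ̂, B = 1σ̂–2σ̂, A = 2σ̂–3σ̂, * = beyond 3σ̂; sign = side of CL): 1:-C, 2:-B, 3:-C, 4:+C, 5:+C, 6:+B, 7:-C, 8:-C, 9:-C, 10:+B, 11:+C, 12:-C, 13:+*
Rule 1 (one point beyond the 3σ limits) is satisfied at point 13.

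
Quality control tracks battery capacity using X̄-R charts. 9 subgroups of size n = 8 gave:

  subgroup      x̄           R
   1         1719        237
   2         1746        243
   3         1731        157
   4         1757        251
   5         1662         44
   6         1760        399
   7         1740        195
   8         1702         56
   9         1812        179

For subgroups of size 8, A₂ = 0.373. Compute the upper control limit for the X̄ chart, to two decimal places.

X̄̄ = (1719 + 1746 + 1731 + 1757 + 1662 + 1760 + 1740 + 1702 + 1812) / 9 = 15629.0000 / 9 = 1736.5556
R̄ = (237 + 243 + 157 + 251 + 44 + 399 + 195 + 56 + 179) / 9 = 1761.0000 / 9 = 195.6667
UCL = X̄̄ + A₂·R̄ = 1736.5556 + 0.373 × 195.6667 = 1809.5392

1809.54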